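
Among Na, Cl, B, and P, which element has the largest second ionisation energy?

Na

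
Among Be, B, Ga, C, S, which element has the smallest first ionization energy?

Ga

Removing the outermost electron gets harder across a period and easier down a group.
Here both period and group differ, so the two effects have to be weighed against each other.
B > Ga: they share group 13; the group trend gives B the larger value.
Be > B: this pair runs against the simple trend — see the exception note.
S > Be: the two effects oppose for this pair; the across-period effect wins (1000 vs 900 kJ/mol).
C > S: period and group pull opposite ways; the down-group shift dominates (1086 vs 1000 kJ/mol).
Note the exception: Be has a higher first ionization energy than B, contrary to the simple trend — removing B's lone 2p electron is easier than breaking Be's filled 2s².
For reference (kJ/mol): Be 900, B 801, C 1086, S 1000, Ga 579.
The smallest first ionization energy among these belongs to Ga.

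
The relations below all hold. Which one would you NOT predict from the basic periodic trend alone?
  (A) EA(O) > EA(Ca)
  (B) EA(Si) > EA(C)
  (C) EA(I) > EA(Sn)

(B)

The general trend: electron affinity increases across a period and decreases down a group.
(A) O (period 2, group 16) vs Ca (period 4, group 2): the stated order agrees with the simple trend.
(B) Si (period 3, group 14) vs C (period 2, group 14): the stated order contradicts the simple trend.
(C) I (period 5, group 17) vs Sn (period 5, group 14): the stated order agrees with the simple trend.
The exception is (B): Si's larger, more diffuse 3p orbitals accept an added electron slightly more readily than C's compact 2p.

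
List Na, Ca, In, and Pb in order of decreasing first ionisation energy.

First ionization energy rises across a period (greater Z_eff holds electrons more tightly) and falls down a group (valence electrons are farther from the nucleus).
These sit on a diagonal, where the across-period and down-group effects partly cancel.
In > Na: the two effects oppose for this pair; the across-period effect wins (558 vs 496 kJ/mol).
Ca > In: the two effects oppose for this pair; the down-group effect wins (590 vs 558 kJ/mol).
Pb > Ca: the two effects oppose for this pair; the across-period effect wins (716 vs 590 kJ/mol).
Approximate values (kJ/mol): Na 496, Ca 590, In 558, Pb 716.
So from highest to lowest: Pb > Ca > In > Na.

Pb, Ca, In, Na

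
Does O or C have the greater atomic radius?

C

C is in period 2, group 14; O is in period 2, group 16.
Across a period the added protons contract the valence shell; down a group each new principal shell makes the atom larger.
All lie in period 2, so atomic radius increases right to left.
So C has the greater atomic radius (C > O).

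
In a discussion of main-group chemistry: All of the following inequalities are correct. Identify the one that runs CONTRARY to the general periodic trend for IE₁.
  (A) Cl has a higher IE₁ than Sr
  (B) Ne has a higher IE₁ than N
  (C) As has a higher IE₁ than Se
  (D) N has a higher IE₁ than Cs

(C)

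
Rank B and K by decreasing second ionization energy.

K > B

After 1 electron has been removed, what remains? B⁺ still has 2 valence electrons; K⁺ is the bare [Ar] core.
Pulling an electron out of a noble-gas core costs far more than removing a remaining valence electron, so K sits at the high end of IE_2.
Tabulated IE_2 (kJ/mol): B 2427, K 3052.
So the second ionization energies run B < K.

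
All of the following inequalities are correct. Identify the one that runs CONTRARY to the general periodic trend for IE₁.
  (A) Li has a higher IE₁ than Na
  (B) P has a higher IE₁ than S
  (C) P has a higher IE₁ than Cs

(B)

The general trend: IE₁ increases across a period and decreases down a group.
(A) Li (period 2, group 1) vs Na (period 3, group 1): the stated order agrees with the simple trend.
(B) P (period 3, group 15) vs S (period 3, group 16): the stated order contradicts the simple trend.
(C) P (period 3, group 15) vs Cs (period 6, group 1): the stated order agrees with the simple trend.
The exception is (B): S (3p⁴) ionizes more easily than half-filled P (3p³) because the paired 3p electron in S is pushed out by e⁻–e⁻ repulsion.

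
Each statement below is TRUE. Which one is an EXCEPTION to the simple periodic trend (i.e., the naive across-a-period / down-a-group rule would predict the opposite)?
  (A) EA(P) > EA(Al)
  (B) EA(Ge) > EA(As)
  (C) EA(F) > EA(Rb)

(B)

The general trend: electron affinity increases across a period and decreases down a group.
(A) P (period 3, group 15) vs Al (period 3, group 13): the stated order agrees with the simple trend.
(B) Ge (period 4, group 14) vs As (period 4, group 15): the stated order contradicts the simple trend.
(C) F (period 2, group 17) vs Rb (period 5, group 1): the stated order agrees with the simple trend.
The exception is (B): adding an electron to As's half-filled 4p³ is unfavourable, so Ge (4p²) has the more exothermic EA.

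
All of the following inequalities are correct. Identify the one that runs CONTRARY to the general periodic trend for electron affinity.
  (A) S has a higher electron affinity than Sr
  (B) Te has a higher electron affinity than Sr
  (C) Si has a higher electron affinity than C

The general trend: electron affinity increases across a period and decreases down a group.
(A) S (period 3, group 16) vs Sr (period 5, group 2): the stated order agrees with the simple trend.
(B) Te (period 5, group 16) vs Sr (period 5, group 2): the stated order agrees with the simple trend.
(C) Si (period 3, group 14) vs C (period 2, group 14): the stated order contradicts the simple trend.
The exception is (C): Si's larger, more diffuse 3p orbitals accept an added electron slightly more readily than C's compact 2p.

(C)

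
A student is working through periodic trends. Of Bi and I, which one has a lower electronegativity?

Bi

I is in period 5, group 17; Bi is in period 6, group 15.
Smaller atoms with higher effective nuclear charge are more electronegative.
Here both period and group differ, so the two effects have to be weighed against each other.
I > Bi: relative to Bi, both the across-period and down-group shifts push I's electronegativity up.
Approximate values (Pauling): I 2.66, Bi 2.02.
So Bi has the lower electronegativity (Bi < I).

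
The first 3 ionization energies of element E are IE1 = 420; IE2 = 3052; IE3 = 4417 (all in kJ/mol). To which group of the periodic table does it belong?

Group 1

Look for the largest jump between consecutive ionization energies: IE2/IE1 ≈ 7.3, far larger than any earlier ratio.
That jump marks the point where a core electron is being removed. So the atom has 1 valence electron.
A main-group element with 1 valence electron is in group 1.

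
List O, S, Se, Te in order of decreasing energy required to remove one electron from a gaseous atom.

O is in period 2, group 16; S is in period 3, group 16; Se is in period 4, group 16; Te is in period 5, group 16.
First ionization energy rises across a period (greater Z_eff holds electrons more tightly) and falls down a group (valence electrons are farther from the nucleus).
All are in group 16, so first ionization energy increases up the group.
So from highest to lowest: O > S > Se > Te.

O > S > Se > Te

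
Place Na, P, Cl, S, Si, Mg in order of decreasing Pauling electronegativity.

Cl, S, P, Si, Mg, Na

Electronegativity increases across a period and decreases down a group, tracking effective nuclear charge and atomic size.
All lie in period 3, so electronegativity increases left to right.
So from highest to lowest: Cl > S > P > Si > Mg > Na.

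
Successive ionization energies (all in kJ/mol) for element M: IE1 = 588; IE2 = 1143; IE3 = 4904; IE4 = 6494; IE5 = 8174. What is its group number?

Look for the largest jump between consecutive ionization energies: IE3/IE2 ≈ 4.3, far larger than any earlier ratio.
That jump marks the point where a core electron is being removed. So the atom has 2 valence electrons.
A main-group element with 2 valence electrons is in group 2.

Group 2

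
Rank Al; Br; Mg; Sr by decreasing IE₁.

Mg is in period 3, group 2; Al is in period 3, group 13; Br is in period 4, group 17; Sr is in period 5, group 2.
Removing the outermost electron gets harder across a period and easier down a group.
Here both period and group differ, so the two effects have to be weighed against each other.
Al > Sr: relative to Sr, both the across-period and down-group shifts push Al's first ionization energy up.
Mg > Al: this pair runs against the simple trend — see the exception note.
Br > Mg: period and group pull opposite ways; the across-period shift dominates (1140 vs 738 kJ/mol).
Note the exception: Mg has a higher first ionization energy than Al, contrary to the simple trend — Al's single 3p electron is easier to remove than one from Mg's filled 3s².
For reference (kJ/mol): Mg 738, Al 578, Br 1140, Sr 550.
So from highest to lowest: Br > Mg > Al > Sr.

Br > Mg > Al > Sr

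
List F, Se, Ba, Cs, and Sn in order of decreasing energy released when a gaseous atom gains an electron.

F is in period 2, group 17; Se is in period 4, group 16; Sn is in period 5, group 14; Cs is in period 6, group 1; Ba is in period 6, group 2.
Electron affinity generally becomes more exothermic across a period toward the halogens and less exothermic down a group.
Here both period and group differ, so the two effects have to be weighed against each other.
Cs > Ba: this pair runs against the simple trend — see the exception note.
Sn > Cs: relative to Cs, both the across-period and down-group shifts push Sn's electron affinity up.
Se > Sn: relative to Sn, both the across-period and down-group shifts push Se's electron affinity up.
F > Se: both effects reinforce here, so F is clearly the higher of the two.
Note the exception: Cs has a higher electron affinity than Ba, contrary to the simple trend — adding an electron to Ba (ns²) has to open a new, higher-energy np subshell, which is unfavourable.
Approximate values (kJ/mol): F 328, Se 195, Sn 107, Cs 46, Ba 14.
So from highest to lowest: F > Se > Sn > Cs > Ba.

F > Se > Sn > Cs > Ba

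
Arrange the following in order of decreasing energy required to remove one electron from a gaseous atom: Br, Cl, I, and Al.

Cl > Br > I > Al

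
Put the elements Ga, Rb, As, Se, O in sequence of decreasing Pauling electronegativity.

O is in period 2, group 16; Ga is in period 4, group 13; As is in period 4, group 15; Se is in period 4, group 16; Rb is in period 5, group 1.
Electronegativity increases across a period and decreases down a group, tracking effective nuclear charge and atomic size.
These span different periods and groups, so the two trends combine.
Ga > Rb: relative to Rb, both the across-period and down-group shifts push Ga's electronegativity up.
As > Ga: both are in period 4; the period trend gives As the larger value.
Se > As: both are in period 4; the period trend gives Se the larger value.
O > Se: O sits above Se in group 16, so the down-group effect alone puts O higher.
Approximate values (Pauling): O 3.44, Ga 1.81, As 2.18, Se 2.55, Rb 0.82.
So from highest to lowest: O > Se > As > Ga > Rb.

O > Se > As > Ga > Rb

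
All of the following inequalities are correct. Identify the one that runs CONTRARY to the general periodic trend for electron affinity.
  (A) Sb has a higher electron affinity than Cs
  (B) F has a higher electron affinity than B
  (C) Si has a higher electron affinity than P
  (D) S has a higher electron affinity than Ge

The general trend: electron affinity increases across a period and decreases down a group.
(A) Sb (period 5, group 15) vs Cs (period 6, group 1): the stated order agrees with the simple trend.
(B) F (period 2, group 17) vs B (period 2, group 13): the stated order agrees with the simple trend.
(C) Si (period 3, group 14) vs P (period 3, group 15): the stated order contradicts the simple trend.
(D) S (period 3, group 16) vs Ge (period 4, group 14): the stated order agrees with the simple trend.
The exception is (C): adding an electron to P's half-filled 3p³ is unfavourable, so Si (3p²) has the more exothermic EA.

(C)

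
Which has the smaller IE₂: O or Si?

Si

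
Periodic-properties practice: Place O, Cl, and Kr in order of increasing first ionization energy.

Cl, O, Kr

Removing the outermost electron gets harder across a period and easier down a group.
A diagonal step moves right (one effect) and down (the opposite effect) at once.
O > Cl: period and group pull opposite ways; the down-group shift dominates (1314 vs 1251 kJ/mol).
Kr > O: period and group pull opposite ways; the across-period shift dominates (1351 vs 1314 kJ/mol).
Tabulated first ionization energy (kJ/mol): O 1314, Cl 1251, Kr 1351.
So from lowest to highest: Cl < O < Kr.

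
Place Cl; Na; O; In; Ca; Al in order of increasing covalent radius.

O < Cl < Al < In < Na < Ca

O is in period 2, group 16; Na is in period 3, group 1; Al is in period 3, group 13; Cl is in period 3, group 17; Ca is in period 4, group 2; In is in period 5, group 13.
Moving right in a period, electrons are added to the same shell under a stronger nuclear pull, so atoms get smaller; moving down, a new shell is opened and atoms get larger.
These span different periods and groups, so the two trends combine.
Cl > O: the two effects oppose for this pair; the down-group effect wins (99 vs 63 pm).
Al > Cl: Al lies to the left of Cl in period 3, so the across-period effect alone puts Al larger.
In > Al: In sits below Al in group 13, so the down-group effect alone puts In larger.
Na > In: period and group pull opposite ways; the across-period shift dominates (155 vs 142 pm).
Ca > Na: period and group pull opposite ways; the down-group shift dominates (171 vs 155 pm).
Approximate values (pm): O 63, Na 155, Al 126, Cl 99, Ca 171, In 142.
So from smallest to largest: O < Cl < Al < In < Na < Ca.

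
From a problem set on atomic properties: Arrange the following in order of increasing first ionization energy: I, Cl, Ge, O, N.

Ge < I < Cl < O < N

N is in period 2, group 15; O is in period 2, group 16; Cl is in period 3, group 17; Ge is in period 4, group 14; I is in period 5, group 17.
IE₁ increases left→right with effective nuclear charge and decreases top→bottom as the valence shell moves farther out.
Here both period and group differ, so the two effects have to be weighed against each other.
I > Ge: the two effects oppose for this pair; the across-period effect wins (1008 vs 762 kJ/mol).
Cl > I: they share group 17; the group trend gives Cl the larger value.
O > Cl: the two effects oppose for this pair; the down-group effect wins (1314 vs 1251 kJ/mol).
N > O: this pair runs against the simple trend — see the exception note.
Note the exception: N has a higher first ionization energy than O, contrary to the simple trend — pairing an electron in O's 2p⁴ costs repulsion energy, so O ionizes more easily than half-filled N (2p³).
For reference (kJ/mol): N 1402, O 1314, Cl 1251, Ge 762, I 1008.
So from lowest to highest: Ge < I < Cl < O < N.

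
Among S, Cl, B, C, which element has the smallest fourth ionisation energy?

Consider each +3 ion: S³⁺ still has 3 valence electrons; Cl³⁺ still has 4 valence electrons; B³⁺ is the bare [He] core; C³⁺ still has 1 valence electron.
Breaking into a closed-shell core is much more expensive than removing a leftover valence electron — B has the largest IE_4 here.
Valence configurations: S³⁺ [Ne]3s²3p¹, Cl³⁺ [Ne]3s²3p², C³⁺ [He]2s¹.
The numbers (kJ/mol): S 4556, Cl 5159, B 25026, C 6223.
So the fourth ionization energies run S < Cl < C < B.

S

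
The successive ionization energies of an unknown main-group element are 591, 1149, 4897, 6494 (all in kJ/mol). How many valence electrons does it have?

2

Look for the largest jump between consecutive ionization energies: IE3/IE2 ≈ 4.3, far larger than any earlier ratio.
That jump marks the point where a core electron is being removed. So the atom has 2 valence electrons.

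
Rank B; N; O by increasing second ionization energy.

Consider each +1 ion: B⁺ still has 2 valence electrons; N⁺ still has 4 valence electrons; O⁺ still has 5 valence electrons.
All are still removing valence electrons, so compare the +1 ions as you would atoms: IE_2 generally rises across a period (higher Z_eff) and falls down a group (larger shell), subject to the usual subshell exceptions.
Valence configurations: B⁺ [He]2s², N⁺ [He]2s²2p², O⁺ [He]2s²2p³.
Tabulated IE_2 (kJ/mol): B 2427, N 2856, O 3388.
Putting it together, IE_2: B < N < O.

B < N < O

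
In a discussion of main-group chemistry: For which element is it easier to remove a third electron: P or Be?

P

IE_3 is the cost of taking one more electron from the +2 cation: P²⁺ still has 3 valence electrons; Be²⁺ is the bare [He] core.
Pulling an electron out of a noble-gas core costs far more than removing a remaining valence electron, so Be sits at the high end of IE_3.
Approximate IE_3 values (kJ/mol): P 2914, Be 14849.
Overall IE_3 order: P < Be.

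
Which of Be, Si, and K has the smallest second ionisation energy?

IE_2 is the cost of taking one more electron from the +1 cation: Be⁺ still has 1 valence electron; Si⁺ still has 3 valence electrons; K⁺ is the bare [Ar] core.
Pulling an electron out of a noble-gas core costs far more than removing a remaining valence electron, so K sits at the high end of IE_2.
Valence configurations: Be⁺ [He]2s¹, Si⁺ [Ne]3s²3p¹.
Approximate IE_2 values (kJ/mol): Be 1757, Si 1577, K 3052.
Overall IE_2 order: Si < Be < K.

Si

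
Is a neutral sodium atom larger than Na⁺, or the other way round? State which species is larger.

Forming Na⁺ removes 1 electron from Na. Fewer electrons for the same nuclear charge means less shielding and a higher Z_eff on the remaining electrons, and for main-group metals the entire outer shell is lost.
A cation is smaller than its parent atom: Na⁺ < Na.

Na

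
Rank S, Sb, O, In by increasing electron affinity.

In < Sb < O < S

O is in period 2, group 16; S is in period 3, group 16; In is in period 5, group 13; Sb is in period 5, group 15.
Atoms with high Z_eff and room in the valence shell (especially the halogens) have the most exothermic electron affinities.
These span different periods and groups, so the two trends combine.
Sb > In: both are in period 5; the period trend gives Sb the larger value.
O > Sb: both effects reinforce here, so O is clearly the higher of the two.
S > O: this pair runs against the simple trend — see the exception note.
Note the exception: S has a higher electron affinity than O, contrary to the simple trend — the compact 2p subshell of O repels the added electron more than S's larger 3p does.
Approximate values (kJ/mol): O 141, S 200, In 29, Sb 103.
So from lowest to highest: In < Sb < O < S.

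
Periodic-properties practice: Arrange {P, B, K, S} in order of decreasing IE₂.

After 1 electron has been removed, what remains? P⁺ still has 4 valence electrons; B⁺ still has 2 valence electrons; K⁺ is the bare [Ar] core; S⁺ still has 5 valence electrons.
Pulling an electron out of a noble-gas core costs far more than removing a remaining valence electron, so K sits at the high end of IE_2.
Valence configurations: P⁺ [Ne]3s²3p², B⁺ [He]2s², S⁺ [Ne]3s²3p³.
Tabulated IE_2 (kJ/mol): P 1907, B 2427, K 3052, S 2252.
Overall IE_2 order: P < S < B < K.

K > B > S > P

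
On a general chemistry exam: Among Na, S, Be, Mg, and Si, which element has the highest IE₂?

After 1 electron has been removed, what remains? Na⁺ is the bare [Ne] core; S⁺ still has 5 valence electrons; Be⁺ still has 1 valence electron; Mg⁺ still has 1 valence electron; Si⁺ still has 3 valence electrons.
Pulling an electron out of a noble-gas core costs far more than removing a remaining valence electron, so Na sits at the high end of IE_2.
Valence configurations: S⁺ [Ne]3s²3p³, Be⁺ [He]2s¹, Mg⁺ [Ne]3s¹, Si⁺ [Ne]3s²3p¹.
Tabulated IE_2 (kJ/mol): Na 4562, S 2252, Be 1757, Mg 1451, Si 1577.
Overall IE_2 order: Mg < Si < Be < S < Na.

Na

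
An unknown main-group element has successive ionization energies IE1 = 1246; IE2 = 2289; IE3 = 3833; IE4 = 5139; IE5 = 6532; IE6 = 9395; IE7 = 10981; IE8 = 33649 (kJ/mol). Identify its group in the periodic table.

Group 17

Look for the largest jump between consecutive ionization energies: IE8/IE7 ≈ 3.1, far larger than any earlier ratio.
That jump marks the point where a core electron is being removed. So the atom has 7 valence electrons.
A main-group element with 7 valence electrons is in group 17.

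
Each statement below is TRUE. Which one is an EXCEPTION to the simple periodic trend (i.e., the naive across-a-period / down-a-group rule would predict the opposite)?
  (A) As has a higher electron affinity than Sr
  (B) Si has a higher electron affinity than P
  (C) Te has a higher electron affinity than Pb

The general trend: electron affinity increases across a period and decreases down a group.
(A) As (period 4, group 15) vs Sr (period 5, group 2): the stated order agrees with the simple trend.
(B) Si (period 3, group 14) vs P (period 3, group 15): the stated order contradicts the simple trend.
(C) Te (period 5, group 16) vs Pb (period 6, group 14): the stated order agrees with the simple trend.
The exception is (B): adding an electron to P's half-filled 3p³ is unfavourable, so Si (3p²) has the more exothermic EA.

(B)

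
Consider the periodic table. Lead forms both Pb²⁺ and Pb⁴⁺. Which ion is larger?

Both ions have Z = 82 protons, but Pb⁴⁺ has lost more electrons, so its remaining electrons feel a larger effective nuclear charge per electron and are pulled in more tightly.
Higher positive charge → smaller ion, so Pb²⁺ > Pb⁴⁺.

Pb²⁺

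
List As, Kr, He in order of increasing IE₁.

As, Kr, He

Removing the outermost electron gets harder across a period and easier down a group.
Here both period and group differ, so the two effects have to be weighed against each other.
Kr > As: both are in period 4; the period trend gives Kr the larger value.
He > Kr: they share group 18; the group trend gives He the larger value.
For reference (kJ/mol): He 2372, As 947, Kr 1351.
So from lowest to highest: As < Kr < He.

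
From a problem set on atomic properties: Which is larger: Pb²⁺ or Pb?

Pb

Forming Pb²⁺ removes 2 electrons from Pb. Fewer electrons for the same nuclear charge means less shielding and a higher Z_eff on the remaining electrons.
A cation is smaller than its parent atom: Pb²⁺ < Pb.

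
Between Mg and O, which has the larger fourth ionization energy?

Mg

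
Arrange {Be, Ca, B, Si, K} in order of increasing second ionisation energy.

Ca, Si, Be, B, K

After 1 electron has been removed, what remains? Be⁺ still has 1 valence electron; Ca⁺ still has 1 valence electron; B⁺ still has 2 valence electrons; Si⁺ still has 3 valence electrons; K⁺ is the bare [Ar] core.
Breaking into a closed-shell core is much more expensive than removing a leftover valence electron — K has the largest IE_2 here.
Valence configurations: Be⁺ [He]2s¹, Ca⁺ [Ar]4s¹, B⁺ [He]2s², Si⁺ [Ne]3s²3p¹.
Approximate IE_2 values (kJ/mol): Be 1757, Ca 1145, B 2427, Si 1577, K 3052.
Hence IE_2: Ca < Si < Be < B < K.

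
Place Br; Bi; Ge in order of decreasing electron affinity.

Br > Ge > Bi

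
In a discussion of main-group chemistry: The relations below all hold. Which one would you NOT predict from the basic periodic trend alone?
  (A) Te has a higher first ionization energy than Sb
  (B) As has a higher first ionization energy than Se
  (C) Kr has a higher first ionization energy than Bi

The general trend: first ionization energy increases across a period and decreases down a group.
(A) Te (period 5, group 16) vs Sb (period 5, group 15): the stated order agrees with the simple trend.
(B) As (period 4, group 15) vs Se (period 4, group 16): the stated order contradicts the simple trend.
(C) Kr (period 4, group 18) vs Bi (period 6, group 15): the stated order agrees with the simple trend.
The exception is (B): Se (4p⁴) ionizes more easily than half-filled As (4p³).

(B)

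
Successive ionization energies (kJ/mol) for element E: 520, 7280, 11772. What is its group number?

Look for the largest jump between consecutive ionization energies: IE2/IE1 ≈ 14.0, far larger than any earlier ratio.
That jump marks the point where a core electron is being removed. So the atom has 1 valence electron.
A main-group element with 1 valence electron is in group 1.

Group 1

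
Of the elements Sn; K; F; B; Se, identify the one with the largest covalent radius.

K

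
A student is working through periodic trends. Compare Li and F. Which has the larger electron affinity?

F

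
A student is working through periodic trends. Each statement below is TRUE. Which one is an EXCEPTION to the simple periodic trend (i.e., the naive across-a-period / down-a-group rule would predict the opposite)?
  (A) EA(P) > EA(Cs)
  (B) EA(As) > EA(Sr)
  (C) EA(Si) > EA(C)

(C)

The general trend: electron affinity increases across a period and decreases down a group.
(A) P (period 3, group 15) vs Cs (period 6, group 1): the stated order agrees with the simple trend.
(B) As (period 4, group 15) vs Sr (period 5, group 2): the stated order agrees with the simple trend.
(C) Si (period 3, group 14) vs C (period 2, group 14): the stated order contradicts the simple trend.
The exception is (C): Si's larger, more diffuse 3p orbitals accept an added electron slightly more readily than C's compact 2p.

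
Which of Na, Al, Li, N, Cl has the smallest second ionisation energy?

Al

After 1 electron has been removed, what remains? Na⁺ is the bare [Ne] core; Al⁺ still has 2 valence electrons; Li⁺ is the bare [He] core; N⁺ still has 4 valence electrons; Cl⁺ still has 6 valence electrons.
Core electrons are held far more tightly than valence electrons, so Na and Li top the IE_2 order.
Valence configurations: Al⁺ [Ne]3s², N⁺ [He]2s²2p², Cl⁺ [Ne]3s²3p⁴.
Tabulated IE_2 (kJ/mol): Na 4562, Al 1817, Li 7298, N 2856, Cl 2298.
Overall IE_2 order: Al < Cl < N < Na < Li.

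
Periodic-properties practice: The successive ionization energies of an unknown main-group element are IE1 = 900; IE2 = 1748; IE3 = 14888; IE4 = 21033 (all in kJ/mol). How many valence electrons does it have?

2

Look for the largest jump between consecutive ionization energies: IE3/IE2 ≈ 8.5, far larger than any earlier ratio.
That jump marks the point where a core electron is being removed. So the atom has 2 valence electrons.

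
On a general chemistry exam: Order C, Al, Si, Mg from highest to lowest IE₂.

C > Al > Si > Mg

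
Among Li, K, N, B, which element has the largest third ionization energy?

Li

The third ionization energy removes an electron from the +2 ion. For each element: Li²⁺ is already 1 electron into the core; K²⁺ is already 1 electron into the core; N²⁺ still has 3 valence electrons; B²⁺ still has 1 valence electron.
Usually core removal costs more than valence removal, but here the competition is close: a tightly held n=2 valence electron can cost more to remove than an n=3 core electron, so the actual values have to decide it.
Valence configurations: N²⁺ [He]2s²2p¹, B²⁺ [He]2s¹.
Tabulated IE_3 (kJ/mol): Li 11815, K 4420, N 4578, B 3660.
Hence IE_3: B < K < N < Li.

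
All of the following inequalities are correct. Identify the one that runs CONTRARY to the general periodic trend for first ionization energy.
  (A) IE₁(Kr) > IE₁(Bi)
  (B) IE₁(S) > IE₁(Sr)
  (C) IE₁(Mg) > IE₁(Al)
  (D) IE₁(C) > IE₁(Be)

(C)

The general trend: first ionization energy increases across a period and decreases down a group.
(A) Kr (period 4, group 18) vs Bi (period 6, group 15): the stated order agrees with the simple trend.
(B) S (period 3, group 16) vs Sr (period 5, group 2): the stated order agrees with the simple trend.
(C) Mg (period 3, group 2) vs Al (period 3, group 13): the stated order contradicts the simple trend.
(D) C (period 2, group 14) vs Be (period 2, group 2): the stated order agrees with the simple trend.
The exception is (C): Al's single 3p electron is easier to remove than one from Mg's filled 3s².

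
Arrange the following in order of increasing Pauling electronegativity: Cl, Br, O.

O is in period 2, group 16; Cl is in period 3, group 17; Br is in period 4, group 17.
Electronegativity increases across a period and decreases down a group, tracking effective nuclear charge and atomic size.
Here both period and group differ, so the two effects have to be weighed against each other.
Cl > Br: they share group 17; the group trend gives Cl the larger value.
O > Cl: period and group pull opposite ways; the down-group shift dominates (3.44 vs 3.16).
Approximate values (Pauling): O 3.44, Cl 3.16, Br 2.96.
So from lowest to highest: Br < Cl < O.

Br, Cl, O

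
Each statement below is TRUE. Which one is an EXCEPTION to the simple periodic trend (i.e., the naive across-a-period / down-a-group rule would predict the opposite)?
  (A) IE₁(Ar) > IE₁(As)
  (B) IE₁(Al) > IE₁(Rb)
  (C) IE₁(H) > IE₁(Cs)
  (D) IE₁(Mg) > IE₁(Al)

The general trend: first ionization energy increases across a period and decreases down a group.
(A) Ar (period 3, group 18) vs As (period 4, group 15): the stated order agrees with the simple trend.
(B) Al (period 3, group 13) vs Rb (period 5, group 1): the stated order agrees with the simple trend.
(C) H (period 1, group 1) vs Cs (period 6, group 1): the stated order agrees with the simple trend.
(D) Mg (period 3, group 2) vs Al (period 3, group 13): the stated order contradicts the simple trend.
The exception is (D): Al's single 3p electron is easier to remove than one from Mg's filled 3s².

(D)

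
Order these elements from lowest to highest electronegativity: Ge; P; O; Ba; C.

C is in period 2, group 14; O is in period 2, group 16; P is in period 3, group 15; Ge is in period 4, group 14; Ba is in period 6, group 2.
Smaller atoms with higher effective nuclear charge are more electronegative.
Here both period and group differ, so the two effects have to be weighed against each other.
Ge > Ba: both effects reinforce here, so Ge is clearly the higher of the two.
P > Ge: relative to Ge, both the across-period and down-group shifts push P's electronegativity up.
C > P: the two effects oppose for this pair; the down-group effect wins (2.55 vs 2.19).
O > C: both are in period 2; the period trend gives O the larger value.
Tabulated electronegativity (Pauling): C 2.55, O 3.44, P 2.19, Ge 2.01, Ba 0.89.
So from lowest to highest: Ba < Ge < P < C < O.

Ba < Ge < P < C < O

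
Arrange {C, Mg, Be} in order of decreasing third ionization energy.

Be > Mg > C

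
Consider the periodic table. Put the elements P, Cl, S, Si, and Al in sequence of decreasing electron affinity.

Cl > S > Si > P > Al

Electron affinity generally becomes more exothermic across a period toward the halogens and less exothermic down a group.
All lie in period 3; the across-period trend (electron affinity increases left to right) applies, with the exception below.
Note the exception: Si has a higher electron affinity than P, contrary to the simple trend — adding an electron to P's half-filled 3p³ is unfavourable, so Si (3p²) has the more exothermic EA.
Approximate values (kJ/mol): Al 42, Si 134, P 72, S 200, Cl 349.
So from highest to lowest: Cl > S > Si > P > Al.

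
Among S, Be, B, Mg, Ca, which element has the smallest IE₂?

Ca

IE_2 is the cost of taking one more electron from the +1 cation: S⁺ still has 5 valence electrons; Be⁺ still has 1 valence electron; B⁺ still has 2 valence electrons; Mg⁺ still has 1 valence electron; Ca⁺ still has 1 valence electron.
All are still removing valence electrons, so compare the +1 ions as you would atoms: IE_2 generally rises across a period (higher Z_eff) and falls down a group (larger shell), subject to the usual subshell exceptions.
Valence configurations: S⁺ [Ne]3s²3p³, Be⁺ [He]2s¹, B⁺ [He]2s², Mg⁺ [Ne]3s¹, Ca⁺ [Ar]4s¹.
The numbers (kJ/mol): S 2252, Be 1757, B 2427, Mg 1451, Ca 1145.
Hence IE_2: Ca < Mg < Be < S < B.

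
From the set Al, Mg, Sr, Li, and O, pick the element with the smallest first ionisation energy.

Li is in period 2, group 1; O is in period 2, group 16; Mg is in period 3, group 2; Al is in period 3, group 13; Sr is in period 5, group 2.
IE₁ increases left→right with effective nuclear charge and decreases top→bottom as the valence shell moves farther out.
These span different periods and groups, so the two trends combine.
Sr > Li: the two effects oppose for this pair; the across-period effect wins (550 vs 520 kJ/mol).
Al > Sr: relative to Sr, both the across-period and down-group shifts push Al's first ionization energy up.
Mg > Al: this pair runs against the simple trend — see the exception note.
O > Mg: relative to Mg, both the across-period and down-group shifts push O's first ionization energy up.
Note the exception: Mg has a higher first ionization energy than Al, contrary to the simple trend — Al's single 3p electron is easier to remove than one from Mg's filled 3s².
Approximate values (kJ/mol): Li 520, O 1314, Mg 738, Al 578, Sr 550.
The smallest first ionisation energy among these belongs to Li.

Li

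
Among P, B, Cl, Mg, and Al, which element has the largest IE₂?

After 1 electron has been removed, what remains? P⁺ still has 4 valence electrons; B⁺ still has 2 valence electrons; Cl⁺ still has 6 valence electrons; Mg⁺ still has 1 valence electron; Al⁺ still has 2 valence electrons.
All are still removing valence electrons, so compare the +1 ions as you would atoms: IE_2 generally rises across a period (higher Z_eff) and falls down a group (larger shell), subject to the usual subshell exceptions.
Valence configurations: P⁺ [Ne]3s²3p², B⁺ [He]2s², Cl⁺ [Ne]3s²3p⁴, Mg⁺ [Ne]3s¹, Al⁺ [Ne]3s².
Approximate IE_2 values (kJ/mol): P 1907, B 2427, Cl 2298, Mg 1451, Al 1817.
So the second ionization energies run Mg < Al < P < Cl < B.

B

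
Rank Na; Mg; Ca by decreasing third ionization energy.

IE_3 is the cost of taking one more electron from the +2 cation: Na²⁺ is already 1 electron into the core; Mg²⁺ is the bare [Ne] core; Ca²⁺ is the bare [Ar] core.
All of these are removing an electron from a noble-gas core or deeper; the smaller core (lower principal quantum number) is held far more tightly, and within a period the higher nuclear charge binds the same core more tightly.
Tabulated IE_3 (kJ/mol): Na 6910, Mg 7733, Ca 4912.
Hence IE_3: Ca < Na < Mg.

Mg > Na > Ca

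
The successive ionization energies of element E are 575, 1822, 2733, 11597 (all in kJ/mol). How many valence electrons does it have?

Look for the largest jump between consecutive ionization energies: IE4/IE3 ≈ 4.2, far larger than any earlier ratio.
That jump marks the point where a core electron is being removed. So the atom has 3 valence electrons.

3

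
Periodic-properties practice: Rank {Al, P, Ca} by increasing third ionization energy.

Al < P < Ca

IE_3 is the cost of taking one more electron from the +2 cation: Al²⁺ still has 1 valence electron; P²⁺ still has 3 valence electrons; Ca²⁺ is the bare [Ar] core.
Core electrons are held far more tightly than valence electrons, so Ca tops the IE_3 order.
Valence configurations: Al²⁺ [Ne]3s¹, P²⁺ [Ne]3s²3p¹.
The numbers (kJ/mol): Al 2745, P 2914, Ca 4912.
Hence IE_3: Al < P < Ca.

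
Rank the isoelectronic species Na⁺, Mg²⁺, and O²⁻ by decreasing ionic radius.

All of these have 10 electrons, so size is governed by nuclear charge alone: the more protons, the stronger the pull on the same electron cloud, and the smaller the ion.
Nuclear charges: Mg²⁺ (Z=12), Na⁺ (Z=11), O²⁻ (Z=8).
Largest to smallest: O²⁻ > Na⁺ > Mg²⁺.

O²⁻ > Na⁺ > Mg²⁺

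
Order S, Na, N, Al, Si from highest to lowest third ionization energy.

Na, N, S, Si, Al

IE_3 is the cost of taking one more electron from the +2 cation: S²⁺ still has 4 valence electrons; Na²⁺ is already 1 electron into the core; N²⁺ still has 3 valence electrons; Al²⁺ still has 1 valence electron; Si²⁺ still has 2 valence electrons.
Pulling an electron out of a noble-gas core costs far more than removing a remaining valence electron, so Na sits at the high end of IE_3.
Valence configurations: S²⁺ [Ne]3s²3p², N²⁺ [He]2s²2p¹, Al²⁺ [Ne]3s¹, Si²⁺ [Ne]3s².
The numbers (kJ/mol): S 3357, Na 6910, N 4578, Al 2745, Si 3232.
Overall IE_3 order: Al < Si < S < N < Na.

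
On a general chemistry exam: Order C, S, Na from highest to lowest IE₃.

Consider each +2 ion: C²⁺ still has 2 valence electrons; S²⁺ still has 4 valence electrons; Na²⁺ is already 1 electron into the core.
Pulling an electron out of a noble-gas core costs far more than removing a remaining valence electron, so Na sits at the high end of IE_3.
Valence configurations: C²⁺ [He]2s², S²⁺ [Ne]3s²3p².
Tabulated IE_3 (kJ/mol): C 4620, S 3357, Na 6910.
Overall IE_3 order: S < C < Na.

Na > C > S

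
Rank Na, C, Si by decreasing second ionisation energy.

Na > C > Si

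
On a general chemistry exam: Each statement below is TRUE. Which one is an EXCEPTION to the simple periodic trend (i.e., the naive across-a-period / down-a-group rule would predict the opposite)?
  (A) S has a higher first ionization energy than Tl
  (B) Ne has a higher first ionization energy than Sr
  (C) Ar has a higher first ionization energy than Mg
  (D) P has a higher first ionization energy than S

The general trend: first ionization energy increases across a period and decreases down a group.
(A) S (period 3, group 16) vs Tl (period 6, group 13): the stated order agrees with the simple trend.
(B) Ne (period 2, group 18) vs Sr (period 5, group 2): the stated order agrees with the simple trend.
(C) Ar (period 3, group 18) vs Mg (period 3, group 2): the stated order agrees with the simple trend.
(D) P (period 3, group 15) vs S (period 3, group 16): the stated order contradicts the simple trend.
The exception is (D): S (3p⁴) ionizes more easily than half-filled P (3p³) because the paired 3p electron in S is pushed out by e⁻–e⁻ repulsion.

(D)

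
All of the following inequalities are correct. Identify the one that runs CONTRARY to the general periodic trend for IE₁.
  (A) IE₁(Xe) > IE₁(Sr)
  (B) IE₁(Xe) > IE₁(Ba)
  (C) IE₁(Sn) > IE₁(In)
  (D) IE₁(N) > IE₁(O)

The general trend: IE₁ increases across a period and decreases down a group.
(A) Xe (period 5, group 18) vs Sr (period 5, group 2): the stated order agrees with the simple trend.
(B) Xe (period 5, group 18) vs Ba (period 6, group 2): the stated order agrees with the simple trend.
(C) Sn (period 5, group 14) vs In (period 5, group 13): the stated order agrees with the simple trend.
(D) N (period 2, group 15) vs O (period 2, group 16): the stated order contradicts the simple trend.
The exception is (D): pairing an electron in O's 2p⁴ costs repulsion energy, so O ionizes more easily than half-filled N (2p³).

(D)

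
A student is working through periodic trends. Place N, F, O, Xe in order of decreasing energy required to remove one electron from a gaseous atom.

F > N > O > Xe

IE₁ increases left→right with effective nuclear charge and decreases top→bottom as the valence shell moves farther out.
Neither a single period nor a single group — weigh both effects.
O > Xe: the two effects oppose for this pair; the down-group effect wins (1314 vs 1170 kJ/mol).
N > O: this pair runs against the simple trend — see the exception note.
F > N: F lies to the right of N in period 2, so the across-period effect alone puts F higher.
Note the exception: N has a higher first ionization energy than O, contrary to the simple trend — pairing an electron in O's 2p⁴ costs repulsion energy, so O ionizes more easily than half-filled N (2p³).
For reference (kJ/mol): N 1402, O 1314, F 1681, Xe 1170.
So from highest to lowest: F > N > O > Xe.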